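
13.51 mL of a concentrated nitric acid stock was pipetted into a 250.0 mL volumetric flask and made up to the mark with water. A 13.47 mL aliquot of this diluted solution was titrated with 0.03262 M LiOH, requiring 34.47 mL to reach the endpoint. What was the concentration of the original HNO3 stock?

n(LiOH) = 0.03262 x 0.03447 = 0.001124 mol.
n(HNO3) in the aliquot = 0.001124 mol.
[diluted HNO3] = 0.001124 / 0.01347 = 0.08348 M.
Dilution factor = 250.0/13.51 = 18.50, so [stock] = 0.08348 x 18.50 = 1.54 M.

1.54 M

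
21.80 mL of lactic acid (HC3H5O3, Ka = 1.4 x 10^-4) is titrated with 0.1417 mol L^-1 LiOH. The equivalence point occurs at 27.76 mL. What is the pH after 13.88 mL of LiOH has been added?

13.88 mL is exactly half the equivalence volume (27.76/2), i.e. the half-equivalence point.
There, n(HA) = n(A^-), so pH = pKa = -log(1.4 x 10^-4) = 3.85.

3.85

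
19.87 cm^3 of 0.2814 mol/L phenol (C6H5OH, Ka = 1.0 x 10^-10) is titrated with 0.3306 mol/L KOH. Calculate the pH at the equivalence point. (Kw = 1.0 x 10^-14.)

11.59

n(C6H5OH) = 0.2814 x 0.01987 = 0.005591 mol; V(KOH) at equivalence = 0.005591/0.3306 = 0.01691 L.
At equivalence all the acid is converted to C6H5O-; total volume = 0.01987 + 0.01691 = 0.03678 L, so [C6H5O-] = 0.005591/0.03678 = 0.1520 M.
Kb = Kw/Ka = 1.0e-14 / 1.0 x 10^-10 = 0.000100.
[OH^-] = sqrt(Kb x [C6H5O-]) = sqrt(0.000100 x 0.1520) = 0.00390 M.
pOH = 2.41, so pH = 14.00 - 2.41 = 11.59.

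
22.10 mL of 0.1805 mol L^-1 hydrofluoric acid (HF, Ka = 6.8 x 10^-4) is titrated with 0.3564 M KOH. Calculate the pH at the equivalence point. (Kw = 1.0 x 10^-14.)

8.12

n(HF) = 0.1805 x 0.02210 = 0.003989 mol; V(KOH) at equivalence = 0.003989/0.3564 = 0.01119 L.
At equivalence all the acid is converted to F-; total volume = 0.02210 + 0.01119 = 0.03329 L, so [F-] = 0.003989/0.03329 = 0.1198 M.
Kb = Kw/Ka = 1.0e-14 / 6.8 x 10^-4 = 1.47e-11.
[OH^-] = sqrt(Kb x [F-]) = sqrt(1.47e-11 x 0.1198) = 1.33e-6 M.
pOH = 5.88, so pH = 14.00 - 5.88 = 8.12.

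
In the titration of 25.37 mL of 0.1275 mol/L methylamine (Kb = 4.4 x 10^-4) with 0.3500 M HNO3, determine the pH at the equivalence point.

5.84

n(CH3NH2) = 0.1275 x 0.02537 = 0.003235 mol; V(HNO3) at equivalence = 0.003235/0.3500 = 0.009242 L.
At equivalence the base is fully converted to CH3NH3+; total volume = 0.03461 L, so [CH3NH3+] = 0.003235/0.03461 = 0.09346 M.
Ka(CH3NH3+) = Kw/Kb = 1.0e-14 / 4.4 x 10^-4 = 2.27e-11.
[H^+] = sqrt(Ka x [CH3NH3+]) = sqrt(2.27e-11 x 0.09346) = 1.46e-6 M.
pH = -log(1.46e-6) = 5.84.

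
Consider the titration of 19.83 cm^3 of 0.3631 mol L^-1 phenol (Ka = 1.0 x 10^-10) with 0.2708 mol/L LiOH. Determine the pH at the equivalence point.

11.60

n(C6H5OH) = 0.3631 x 0.01983 = 0.007200 mol; V(LiOH) at equivalence = 0.007200/0.2708 = 0.02659 L.
At equivalence all the acid is converted to C6H5O-; total volume = 0.01983 + 0.02659 = 0.04642 L, so [C6H5O-] = 0.007200/0.04642 = 0.1551 M.
Kb = Kw/Ka = 1.0e-14 / 1.0 x 10^-10 = 0.000100.
[OH^-] = sqrt(Kb x [C6H5O-]) = sqrt(0.000100 x 0.1551) = 0.00394 M.
pOH = 2.40, so pH = 14.00 - 2.40 = 11.60.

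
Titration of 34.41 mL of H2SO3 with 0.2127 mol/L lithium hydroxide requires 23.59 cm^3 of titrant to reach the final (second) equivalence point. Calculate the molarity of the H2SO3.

0.0729 M

n(LiOH) = 0.2127 x 0.02359 = 0.005018 mol.
At the final (second) equivalence point, 2 mol OH^- react per mol H2SO3, so n(H2SO3) = 0.005018 / 2 = 0.002509 mol.
[H2SO3] = 0.002509 / 0.03441 L = 0.0729 M.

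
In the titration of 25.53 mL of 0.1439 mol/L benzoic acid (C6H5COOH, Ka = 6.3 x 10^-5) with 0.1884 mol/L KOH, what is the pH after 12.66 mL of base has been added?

4.47

Initial n(C6H5COOH) = 0.1439 x 0.02553 = 0.003674 mol.
n(KOH) added = 0.1884 x 0.01266 = 0.002385 mol, converting that many moles of C6H5COOH to C6H5COO-.
Remaining n(C6H5COOH) = 0.001289 mol; n(C6H5COO-) = 0.002385 mol.
By Henderson-Hasselbalch, pH = pKa + log([A^-]/[HA]) = 4.20 + log(0.002385/0.001289) = 4.20 + (+0.27) = 4.47.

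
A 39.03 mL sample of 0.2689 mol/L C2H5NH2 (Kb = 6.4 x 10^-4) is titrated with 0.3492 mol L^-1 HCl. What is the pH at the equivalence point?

5.81

n(C2H5NH2) = 0.2689 x 0.03903 = 0.01050 mol; V(HCl) at equivalence = 0.01050/0.3492 = 0.03005 L.
At equivalence the base is fully converted to C2H5NH3+; total volume = 0.06908 L, so [C2H5NH3+] = 0.01050/0.06908 = 0.1519 M.
Ka(C2H5NH3+) = Kw/Kb = 1.0e-14 / 6.4 x 10^-4 = 1.56e-11.
[H^+] = sqrt(Ka x [C2H5NH3+]) = sqrt(1.56e-11 x 0.1519) = 1.54e-6 M.
pH = -log(1.54e-6) = 5.81.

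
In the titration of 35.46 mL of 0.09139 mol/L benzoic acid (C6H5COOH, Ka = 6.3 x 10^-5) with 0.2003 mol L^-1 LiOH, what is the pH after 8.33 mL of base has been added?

Initial n(C6H5COOH) = 0.09139 x 0.03546 = 0.003241 mol.
n(LiOH) added = 0.2003 x 0.008330 = 0.001668 mol, converting that many moles of C6H5COOH to C6H5COO-.
Remaining n(C6H5COOH) = 0.001572 mol; n(C6H5COO-) = 0.001668 mol.
By Henderson-Hasselbalch, pH = pKa + log([A^-]/[HA]) = 4.20 + log(0.001668/0.001572) = 4.20 + (+0.03) = 4.23.

4.23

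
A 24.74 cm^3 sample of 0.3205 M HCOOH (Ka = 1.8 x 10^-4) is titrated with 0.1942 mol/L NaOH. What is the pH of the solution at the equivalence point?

n(HCOOH) = 0.3205 x 0.02474 = 0.007929 mol; V(NaOH) at equivalence = 0.007929/0.1942 = 0.04083 L.
At equivalence all the acid is converted to HCOO-; total volume = 0.02474 + 0.04083 = 0.06557 L, so [HCOO-] = 0.007929/0.06557 = 0.1209 M.
Kb = Kw/Ka = 1.0e-14 / 1.8 x 10^-4 = 5.56e-11.
[OH^-] = sqrt(Kb x [HCOO-]) = sqrt(5.56e-11 x 0.1209) = 2.59e-6 M.
pOH = 5.59, so pH = 14.00 - 5.59 = 8.41.

8.41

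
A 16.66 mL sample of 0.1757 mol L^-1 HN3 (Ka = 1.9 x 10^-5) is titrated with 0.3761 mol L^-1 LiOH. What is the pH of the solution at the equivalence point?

8.90

n(HN3) = 0.1757 x 0.01666 = 0.002927 mol; V(LiOH) at equivalence = 0.002927/0.3761 = 0.007783 L.
At equivalence all the acid is converted to N3-; total volume = 0.01666 + 0.007783 = 0.02444 L, so [N3-] = 0.002927/0.02444 = 0.1198 M.
Kb = Kw/Ka = 1.0e-14 / 1.9 x 10^-5 = 5.26e-10.
[OH^-] = sqrt(Kb x [N3-]) = sqrt(5.26e-10 x 0.1198) = 7.94e-6 M.
pOH = 5.10, so pH = 14.00 - 5.10 = 8.90.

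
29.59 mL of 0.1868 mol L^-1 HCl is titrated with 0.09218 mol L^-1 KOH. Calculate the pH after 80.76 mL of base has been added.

n(acid) = 0.1868 x 0.02959 = 0.005527 mol; n(KOH) added = 0.09218 x 0.08076 = 0.007444 mol.
Base is in excess by 0.007444 - 0.005527 = 0.001917 mol in a total volume of 0.1104 L.
[OH^-] = 0.001917/0.1104 = 0.01737 M, so pOH = 1.76 and pH = 14.00 - 1.76 = 12.24.

12.24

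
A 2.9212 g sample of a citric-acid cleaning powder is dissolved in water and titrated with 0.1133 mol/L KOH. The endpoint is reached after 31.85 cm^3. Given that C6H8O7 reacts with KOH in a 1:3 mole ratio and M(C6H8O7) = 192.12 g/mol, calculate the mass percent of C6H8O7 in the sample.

n(KOH) = 0.1133 x 0.03185 = 0.003609 mol.
n(C6H8O7) = 0.003609 / 3 = 0.001203 mol.
mass of C6H8O7 = 0.001203 x 192.12 = 0.2311 g.
% purity = 0.2311 / 2.9212 x 100 = 7.91%.

7.91%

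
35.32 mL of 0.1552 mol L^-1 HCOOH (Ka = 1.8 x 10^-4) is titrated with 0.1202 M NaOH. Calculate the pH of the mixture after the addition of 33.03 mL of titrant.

Initial n(HCOOH) = 0.1552 x 0.03532 = 0.005482 mol.
n(NaOH) added = 0.1202 x 0.03303 = 0.003970 mol, converting that many moles of HCOOH to HCOO-.
Remaining n(HCOOH) = 0.001511 mol; n(HCOO-) = 0.003970 mol.
By Henderson-Hasselbalch, pH = pKa + log([A^-]/[HA]) = 3.74 + log(0.003970/0.001511) = 3.74 + (+0.42) = 4.16.

4.16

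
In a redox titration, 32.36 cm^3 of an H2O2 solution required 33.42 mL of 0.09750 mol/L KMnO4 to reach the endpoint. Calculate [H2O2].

n(KMnO4) = 0.09750 x 0.03342 = 0.003258 mol.
From the balanced equation, 2 mol KMnO4 reacts with 5 mol H2O2, so n(H2O2) = 0.003258 x 5/2 = 0.008146 mol.
[H2O2] = 0.008146 / 0.03236 L = 0.252 M.

0.252 M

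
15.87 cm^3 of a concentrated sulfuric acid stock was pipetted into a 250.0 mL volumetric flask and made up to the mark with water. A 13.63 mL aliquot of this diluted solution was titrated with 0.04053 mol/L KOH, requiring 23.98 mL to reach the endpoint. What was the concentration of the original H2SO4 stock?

0.562 M

n(KOH) = 0.04053 x 0.02398 = 0.0009719 mol.
n(H2SO4) in the aliquot = 0.0009719 x 1/2 = 0.0004860 mol.
[diluted H2SO4] = 0.0004860 / 0.01363 = 0.03565 M.
Dilution factor = 250.0/15.87 = 15.75, so [stock] = 0.03565 x 15.75 = 0.562 M.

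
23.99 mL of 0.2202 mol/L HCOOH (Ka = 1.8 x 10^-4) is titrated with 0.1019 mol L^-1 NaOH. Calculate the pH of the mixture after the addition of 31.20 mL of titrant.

3.92

Initial n(HCOOH) = 0.2202 x 0.02399 = 0.005283 mol.
n(NaOH) added = 0.1019 x 0.03120 = 0.003179 mol, converting that many moles of HCOOH to HCOO-.
Remaining n(HCOOH) = 0.002103 mol; n(HCOO-) = 0.003179 mol.
By Henderson-Hasselbalch, pH = pKa + log([A^-]/[HA]) = 3.74 + log(0.003179/0.002103) = 3.74 + (+0.18) = 3.92.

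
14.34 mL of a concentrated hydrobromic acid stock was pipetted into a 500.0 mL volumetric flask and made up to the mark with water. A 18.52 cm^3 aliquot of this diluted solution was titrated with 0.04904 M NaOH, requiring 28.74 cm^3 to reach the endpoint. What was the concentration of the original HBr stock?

2.65 M

n(NaOH) = 0.04904 x 0.02874 = 0.001409 mol.
n(HBr) in the aliquot = 0.001409 mol.
[diluted HBr] = 0.001409 / 0.01852 = 0.07610 M.
Dilution factor = 500.0/14.34 = 34.87, so [stock] = 0.07610 x 34.87 = 2.65 M.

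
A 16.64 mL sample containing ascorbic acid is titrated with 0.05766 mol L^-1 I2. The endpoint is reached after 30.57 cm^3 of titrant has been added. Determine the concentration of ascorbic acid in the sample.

0.106 M

n(I2) = 0.05766 x 0.03057 = 0.001763 mol.
From the balanced equation, 1 mol I2 reacts with 1 mol ascorbic acid, so n(ascorbic acid) = 0.001763 x 1/1 = 0.001763 mol.
[ascorbic acid] = 0.001763 / 0.01664 L = 0.106 M.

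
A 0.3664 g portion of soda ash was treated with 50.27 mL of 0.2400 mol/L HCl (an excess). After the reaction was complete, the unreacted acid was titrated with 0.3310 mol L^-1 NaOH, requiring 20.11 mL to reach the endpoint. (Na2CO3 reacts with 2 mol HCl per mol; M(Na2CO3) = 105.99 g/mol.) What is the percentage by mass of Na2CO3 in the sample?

Total n(HCl) added = 0.2400 x 0.05027 = 0.01206 mol.
n(NaOH) used = 0.3310 x 0.02011 = 0.006656 mol, which equals the excess n(HCl).
So n(HCl) consumed by the sample = 0.01206 - 0.006656 = 0.005408 mol.
n(Na2CO3) = 0.005408 / 2 = 0.002704 mol.
mass Na2CO3 = 0.002704 x 105.99 = 0.2866 g, so %Na2CO3 = 0.2866/0.3664 x 100 = 78.2%.

78.2%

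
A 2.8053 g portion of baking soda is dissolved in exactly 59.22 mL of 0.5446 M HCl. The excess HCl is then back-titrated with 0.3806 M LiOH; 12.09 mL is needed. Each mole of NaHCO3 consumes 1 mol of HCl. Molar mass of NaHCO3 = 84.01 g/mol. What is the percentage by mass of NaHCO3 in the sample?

Total n(HCl) added = 0.5446 x 0.05922 = 0.03225 mol.
n(LiOH) used = 0.3806 x 0.01209 = 0.004601 mol, which equals the excess n(HCl).
So n(HCl) consumed by the sample = 0.03225 - 0.004601 = 0.02765 mol.
n(NaHCO3) = 0.02765 / 1 = 0.02765 mol.
mass NaHCO3 = 0.02765 x 84.01 = 2.323 g, so %NaHCO3 = 2.323/2.8053 x 100 = 82.8%.

82.8%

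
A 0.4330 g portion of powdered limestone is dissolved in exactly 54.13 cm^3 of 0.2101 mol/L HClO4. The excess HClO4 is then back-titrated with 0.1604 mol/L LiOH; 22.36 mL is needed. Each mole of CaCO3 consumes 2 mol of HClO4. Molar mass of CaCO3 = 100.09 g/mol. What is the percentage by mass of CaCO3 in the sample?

Total n(HClO4) added = 0.2101 x 0.05413 = 0.01137 mol.
n(LiOH) used = 0.1604 x 0.02236 = 0.003587 mol, which equals the excess n(HClO4).
So n(HClO4) consumed by the sample = 0.01137 - 0.003587 = 0.007786 mol.
n(CaCO3) = 0.007786 / 2 = 0.003893 mol.
mass CaCO3 = 0.003893 x 100.09 = 0.3897 g, so %CaCO3 = 0.3897/0.4330 x 100 = 90.0%.

90.0%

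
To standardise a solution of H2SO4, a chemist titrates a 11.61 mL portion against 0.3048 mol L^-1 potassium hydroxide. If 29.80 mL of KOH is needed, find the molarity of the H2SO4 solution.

0.391 M

n(KOH) delivered = 0.3048 x 0.02980 = 0.009083 mol.
The reaction is 1 H2SO4 + 2 KOH, so n(H2SO4) = 0.009083 x 1/2 = 0.004542 mol.
[H2SO4] = 0.004542 mol / 0.01161 L = 0.391 M.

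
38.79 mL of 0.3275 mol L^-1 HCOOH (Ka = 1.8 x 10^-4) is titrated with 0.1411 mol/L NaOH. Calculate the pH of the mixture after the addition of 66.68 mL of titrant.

4.20

Initial n(HCOOH) = 0.3275 x 0.03879 = 0.01270 mol.
n(NaOH) added = 0.1411 x 0.06668 = 0.009409 mol, converting that many moles of HCOOH to HCOO-.
Remaining n(HCOOH) = 0.003295 mol; n(HCOO-) = 0.009409 mol.
By Henderson-Hasselbalch, pH = pKa + log([A^-]/[HA]) = 3.74 + log(0.009409/0.003295) = 3.74 + (+0.46) = 4.20.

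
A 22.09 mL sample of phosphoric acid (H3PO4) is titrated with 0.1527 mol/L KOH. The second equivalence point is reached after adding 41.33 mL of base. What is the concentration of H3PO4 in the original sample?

n(KOH) = 0.1527 x 0.04133 = 0.006311 mol.
At the second equivalence point, 2 mol OH^- react per mol H3PO4, so n(H3PO4) = 0.006311 / 2 = 0.003156 mol.
[H3PO4] = 0.003156 / 0.02209 L = 0.143 M.

0.143 M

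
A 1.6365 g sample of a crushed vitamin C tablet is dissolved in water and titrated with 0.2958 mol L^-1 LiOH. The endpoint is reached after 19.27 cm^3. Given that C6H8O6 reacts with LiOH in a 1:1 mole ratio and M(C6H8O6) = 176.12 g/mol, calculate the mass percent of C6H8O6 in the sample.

61.3%

n(LiOH) = 0.2958 x 0.01927 = 0.005700 mol.
n(C6H8O6) = 0.005700 / 1 = 0.005700 mol.
mass of C6H8O6 = 0.005700 x 176.12 = 1.004 g.
% purity = 1.004 / 1.6365 x 100 = 61.3%.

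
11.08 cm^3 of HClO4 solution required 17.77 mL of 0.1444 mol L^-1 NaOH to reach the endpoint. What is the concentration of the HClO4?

n(NaOH) delivered = 0.1444 x 0.01777 = 0.002566 mol.
For a 1:1 reaction, n(HClO4) = 0.002566 mol.
[HClO4] = 0.002566 mol / 0.01108 L = 0.232 M.

0.232 M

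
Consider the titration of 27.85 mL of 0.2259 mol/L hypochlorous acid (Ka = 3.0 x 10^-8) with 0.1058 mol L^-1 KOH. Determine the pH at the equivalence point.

10.19

n(HClO) = 0.2259 x 0.02785 = 0.006291 mol; V(KOH) at equivalence = 0.006291/0.1058 = 0.05946 L.
At equivalence all the acid is converted to ClO-; total volume = 0.02785 + 0.05946 = 0.08731 L, so [ClO-] = 0.006291/0.08731 = 0.07205 M.
Kb = Kw/Ka = 1.0e-14 / 3.0 x 10^-8 = 3.33e-7.
[OH^-] = sqrt(Kb x [ClO-]) = sqrt(3.33e-7 x 0.07205) = 0.000155 M.
pOH = 3.81, so pH = 14.00 - 3.81 = 10.19.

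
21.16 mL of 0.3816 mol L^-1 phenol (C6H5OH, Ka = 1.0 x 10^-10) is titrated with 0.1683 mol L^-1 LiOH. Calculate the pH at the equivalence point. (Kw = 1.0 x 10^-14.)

n(C6H5OH) = 0.3816 x 0.02116 = 0.008075 mol; V(LiOH) at equivalence = 0.008075/0.1683 = 0.04798 L.
At equivalence all the acid is converted to C6H5O-; total volume = 0.02116 + 0.04798 = 0.06914 L, so [C6H5O-] = 0.008075/0.06914 = 0.1168 M.
Kb = Kw/Ka = 1.0e-14 / 1.0 x 10^-10 = 0.000100.
[OH^-] = sqrt(Kb x [C6H5O-]) = sqrt(0.000100 x 0.1168) = 0.00342 M.
pOH = 2.47, so pH = 14.00 - 2.47 = 11.53.

11.53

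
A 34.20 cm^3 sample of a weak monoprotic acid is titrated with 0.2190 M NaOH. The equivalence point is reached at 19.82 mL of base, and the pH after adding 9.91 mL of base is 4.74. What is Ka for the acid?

1.8 x 10^-5

9.91 mL is half of the equivalence volume, so this is the half-equivalence point where [HA] = [A^-].
At half-equivalence pH = pKa, so pKa = 4.74.
Ka = 10^(-4.74) = 1.8 x 10^-5.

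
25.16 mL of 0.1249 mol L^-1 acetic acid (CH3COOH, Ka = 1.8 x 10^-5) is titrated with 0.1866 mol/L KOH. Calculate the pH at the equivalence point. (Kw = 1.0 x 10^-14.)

n(CH3COOH) = 0.1249 x 0.02516 = 0.003142 mol; V(KOH) at equivalence = 0.003142/0.1866 = 0.01684 L.
At equivalence all the acid is converted to CH3COO-; total volume = 0.02516 + 0.01684 = 0.04200 L, so [CH3COO-] = 0.003142/0.04200 = 0.07482 M.
Kb = Kw/Ka = 1.0e-14 / 1.8 x 10^-5 = 5.56e-10.
[OH^-] = sqrt(Kb x [CH3COO-]) = sqrt(5.56e-10 x 0.07482) = 6.45e-6 M.
pOH = 5.19, so pH = 14.00 - 5.19 = 8.81.

8.81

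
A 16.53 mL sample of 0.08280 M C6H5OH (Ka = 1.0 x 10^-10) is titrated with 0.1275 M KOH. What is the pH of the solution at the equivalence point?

n(C6H5OH) = 0.08280 x 0.01653 = 0.001369 mol; V(KOH) at equivalence = 0.001369/0.1275 = 0.01073 L.
At equivalence all the acid is converted to C6H5O-; total volume = 0.01653 + 0.01073 = 0.02726 L, so [C6H5O-] = 0.001369/0.02726 = 0.05020 M.
Kb = Kw/Ka = 1.0e-14 / 1.0 x 10^-10 = 0.000100.
[OH^-] = sqrt(Kb x [C6H5O-]) = sqrt(0.000100 x 0.05020) = 0.00224 M.
pOH = 2.65, so pH = 14.00 - 2.65 = 11.35.

11.35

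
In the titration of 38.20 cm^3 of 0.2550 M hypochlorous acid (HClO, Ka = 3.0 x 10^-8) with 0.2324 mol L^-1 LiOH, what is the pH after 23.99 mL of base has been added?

7.65

Initial n(HClO) = 0.2550 x 0.03820 = 0.009741 mol.
n(LiOH) added = 0.2324 x 0.02399 = 0.005575 mol, converting that many moles of HClO to ClO-.
Remaining n(HClO) = 0.004166 mol; n(ClO-) = 0.005575 mol.
By Henderson-Hasselbalch, pH = pKa + log([A^-]/[HA]) = 7.52 + log(0.005575/0.004166) = 7.52 + (+0.13) = 7.65.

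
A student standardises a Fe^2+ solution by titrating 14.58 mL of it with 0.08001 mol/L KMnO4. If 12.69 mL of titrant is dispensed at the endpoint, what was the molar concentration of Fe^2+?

0.348 M

n(KMnO4) = 0.08001 x 0.01269 = 0.001015 mol.
From the balanced equation, 1 mol KMnO4 reacts with 5 mol Fe^2+, so n(Fe^2+) = 0.001015 x 5/1 = 0.005077 mol.
[Fe^2+] = 0.005077 / 0.01458 L = 0.348 M.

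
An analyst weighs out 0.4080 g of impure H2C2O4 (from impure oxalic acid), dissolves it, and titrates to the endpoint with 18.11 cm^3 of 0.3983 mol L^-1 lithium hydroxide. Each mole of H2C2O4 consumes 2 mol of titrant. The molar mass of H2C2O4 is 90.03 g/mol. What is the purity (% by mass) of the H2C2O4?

n(LiOH) = 0.3983 x 0.01811 = 0.007213 mol.
n(H2C2O4) = 0.007213 / 2 = 0.003607 mol.
mass of H2C2O4 = 0.003607 x 90.03 = 0.3247 g.
% purity = 0.3247 / 0.4080 x 100 = 79.6%.

79.6%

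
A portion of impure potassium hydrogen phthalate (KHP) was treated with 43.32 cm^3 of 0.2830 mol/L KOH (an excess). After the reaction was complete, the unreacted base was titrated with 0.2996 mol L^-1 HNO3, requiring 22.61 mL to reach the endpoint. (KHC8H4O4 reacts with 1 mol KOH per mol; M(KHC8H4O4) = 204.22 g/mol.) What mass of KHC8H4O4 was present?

Total n(KOH) added = 0.2830 x 0.04332 = 0.01226 mol.
n(HNO3) used = 0.2996 x 0.02261 = 0.006774 mol, which equals the excess n(KOH).
So n(KOH) consumed by the sample = 0.01226 - 0.006774 = 0.005486 mol.
n(KHC8H4O4) = 0.005486 / 1 = 0.005486 mol.
mass = 0.005486 mol x 204.22 g/mol = 1.12 g.

1.12 g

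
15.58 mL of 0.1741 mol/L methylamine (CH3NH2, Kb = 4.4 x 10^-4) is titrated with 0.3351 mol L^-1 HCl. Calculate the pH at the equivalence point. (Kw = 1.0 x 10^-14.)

n(CH3NH2) = 0.1741 x 0.01558 = 0.002712 mol; V(HCl) at equivalence = 0.002712/0.3351 = 0.008095 L.
At equivalence the base is fully converted to CH3NH3+; total volume = 0.02367 L, so [CH3NH3+] = 0.002712/0.02367 = 0.1146 M.
Ka(CH3NH3+) = Kw/Kb = 1.0e-14 / 4.4 x 10^-4 = 2.27e-11.
[H^+] = sqrt(Ka x [CH3NH3+]) = sqrt(2.27e-11 x 0.1146) = 1.61e-6 M.
pH = -log(1.61e-6) = 5.79.

5.79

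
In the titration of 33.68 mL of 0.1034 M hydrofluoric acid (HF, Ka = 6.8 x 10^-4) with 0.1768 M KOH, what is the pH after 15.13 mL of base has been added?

Initial n(HF) = 0.1034 x 0.03368 = 0.003483 mol.
n(KOH) added = 0.1768 x 0.01513 = 0.002675 mol, converting that many moles of HF to F-.
Remaining n(HF) = 0.0008075 mol; n(F-) = 0.002675 mol.
By Henderson-Hasselbalch, pH = pKa + log([A^-]/[HA]) = 3.17 + log(0.002675/0.0008075) = 3.17 + (+0.52) = 3.69.

3.69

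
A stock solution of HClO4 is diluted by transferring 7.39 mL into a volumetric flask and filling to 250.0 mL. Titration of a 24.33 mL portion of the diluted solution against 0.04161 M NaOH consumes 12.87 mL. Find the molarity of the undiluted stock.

n(NaOH) = 0.04161 x 0.01287 = 0.0005355 mol.
n(HClO4) in the aliquot = 0.0005355 mol.
[diluted HClO4] = 0.0005355 / 0.02433 = 0.02201 M.
Dilution factor = 250.0/7.390 = 33.83, so [stock] = 0.02201 x 33.83 = 0.745 M.

0.745 M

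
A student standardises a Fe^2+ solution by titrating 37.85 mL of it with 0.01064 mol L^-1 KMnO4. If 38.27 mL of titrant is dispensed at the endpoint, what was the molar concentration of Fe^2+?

n(KMnO4) = 0.01064 x 0.03827 = 0.0004072 mol.
From the balanced equation, 1 mol KMnO4 reacts with 5 mol Fe^2+, so n(Fe^2+) = 0.0004072 x 5/1 = 0.002036 mol.
[Fe^2+] = 0.002036 / 0.03785 L = 0.0538 M.

0.0538 M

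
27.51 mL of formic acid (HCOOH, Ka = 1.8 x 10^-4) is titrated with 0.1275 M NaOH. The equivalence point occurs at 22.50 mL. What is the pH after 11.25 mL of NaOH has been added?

3.74

11.25 mL is exactly half the equivalence volume (22.50/2), i.e. the half-equivalence point.
There, n(HA) = n(A^-), so pH = pKa = -log(1.8 x 10^-4) = 3.74.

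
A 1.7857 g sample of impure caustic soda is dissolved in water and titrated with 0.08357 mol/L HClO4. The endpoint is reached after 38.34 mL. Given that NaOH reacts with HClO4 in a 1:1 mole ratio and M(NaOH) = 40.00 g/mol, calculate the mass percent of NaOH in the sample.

7.18%

n(HClO4) = 0.08357 x 0.03834 = 0.003204 mol.
n(NaOH) = 0.003204 / 1 = 0.003204 mol.
mass of NaOH = 0.003204 x 40.00 = 0.1282 g.
% purity = 0.1282 / 1.7857 x 100 = 7.18%.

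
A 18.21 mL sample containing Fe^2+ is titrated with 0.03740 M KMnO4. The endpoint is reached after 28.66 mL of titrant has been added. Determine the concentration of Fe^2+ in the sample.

0.294 M

n(KMnO4) = 0.03740 x 0.02866 = 0.001072 mol.
From the balanced equation, 1 mol KMnO4 reacts with 5 mol Fe^2+, so n(Fe^2+) = 0.001072 x 5/1 = 0.005359 mol.
[Fe^2+] = 0.005359 / 0.01821 L = 0.294 M.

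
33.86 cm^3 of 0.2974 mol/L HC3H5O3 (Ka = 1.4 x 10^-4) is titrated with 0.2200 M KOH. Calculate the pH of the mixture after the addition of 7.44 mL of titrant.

3.14

Initial n(HC3H5O3) = 0.2974 x 0.03386 = 0.01007 mol.
n(KOH) added = 0.2200 x 0.007440 = 0.001637 mol, converting that many moles of HC3H5O3 to C3H5O3-.
Remaining n(HC3H5O3) = 0.008433 mol; n(C3H5O3-) = 0.001637 mol.
By Henderson-Hasselbalch, pH = pKa + log([A^-]/[HA]) = 3.85 + log(0.001637/0.008433) = 3.85 + (-0.71) = 3.14.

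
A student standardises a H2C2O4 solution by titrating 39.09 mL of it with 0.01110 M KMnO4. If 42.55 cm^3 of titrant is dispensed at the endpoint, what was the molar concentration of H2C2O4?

0.0302 M

n(KMnO4) = 0.01110 x 0.04255 = 0.0004723 mol.
From the balanced equation, 2 mol KMnO4 reacts with 5 mol H2C2O4, so n(H2C2O4) = 0.0004723 x 5/2 = 0.001181 mol.
[H2C2O4] = 0.001181 / 0.03909 L = 0.0302 M.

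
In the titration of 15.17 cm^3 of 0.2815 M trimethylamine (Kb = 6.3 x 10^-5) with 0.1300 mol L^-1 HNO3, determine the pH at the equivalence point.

5.43

n((CH3)3N) = 0.2815 x 0.01517 = 0.004270 mol; V(HNO3) at equivalence = 0.004270/0.1300 = 0.03285 L.
At equivalence the base is fully converted to (CH3)3NH+; total volume = 0.04802 L, so [(CH3)3NH+] = 0.004270/0.04802 = 0.08893 M.
Ka((CH3)3NH+) = Kw/Kb = 1.0e-14 / 6.3 x 10^-5 = 1.59e-10.
[H^+] = sqrt(Ka x [(CH3)3NH+]) = sqrt(1.59e-10 x 0.08893) = 3.76e-6 M.
pH = -log(3.76e-6) = 5.43.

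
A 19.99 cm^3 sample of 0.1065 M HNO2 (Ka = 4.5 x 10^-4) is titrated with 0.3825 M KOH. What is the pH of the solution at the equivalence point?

n(HNO2) = 0.1065 x 0.01999 = 0.002129 mol; V(KOH) at equivalence = 0.002129/0.3825 = 0.005566 L.
At equivalence all the acid is converted to NO2-; total volume = 0.01999 + 0.005566 = 0.02556 L, so [NO2-] = 0.002129/0.02556 = 0.08331 M.
Kb = Kw/Ka = 1.0e-14 / 4.5 x 10^-4 = 2.22e-11.
[OH^-] = sqrt(Kb x [NO2-]) = sqrt(2.22e-11 x 0.08331) = 1.36e-6 M.
pOH = 5.87, so pH = 14.00 - 5.87 = 8.13.

8.13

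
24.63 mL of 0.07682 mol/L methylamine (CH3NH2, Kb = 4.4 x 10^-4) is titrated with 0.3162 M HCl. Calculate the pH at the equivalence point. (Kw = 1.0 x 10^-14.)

n(CH3NH2) = 0.07682 x 0.02463 = 0.001892 mol; V(HCl) at equivalence = 0.001892/0.3162 = 0.005984 L.
At equivalence the base is fully converted to CH3NH3+; total volume = 0.03061 L, so [CH3NH3+] = 0.001892/0.03061 = 0.06180 M.
Ka(CH3NH3+) = Kw/Kb = 1.0e-14 / 4.4 x 10^-4 = 2.27e-11.
[H^+] = sqrt(Ka x [CH3NH3+]) = sqrt(2.27e-11 x 0.06180) = 1.19e-6 M.
pH = -log(1.19e-6) = 5.93.

5.93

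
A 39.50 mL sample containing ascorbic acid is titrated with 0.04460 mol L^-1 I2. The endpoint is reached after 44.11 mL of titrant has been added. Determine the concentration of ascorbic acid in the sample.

n(I2) = 0.04460 x 0.04411 = 0.001967 mol.
From the balanced equation, 1 mol I2 reacts with 1 mol ascorbic acid, so n(ascorbic acid) = 0.001967 x 1/1 = 0.001967 mol.
[ascorbic acid] = 0.001967 / 0.03950 L = 0.0498 M.

0.0498 M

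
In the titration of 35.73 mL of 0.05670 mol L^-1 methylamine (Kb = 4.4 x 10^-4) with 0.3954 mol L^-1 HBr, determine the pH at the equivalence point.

5.97

n(CH3NH2) = 0.05670 x 0.03573 = 0.002026 mol; V(HBr) at equivalence = 0.002026/0.3954 = 0.005124 L.
At equivalence the base is fully converted to CH3NH3+; total volume = 0.04085 L, so [CH3NH3+] = 0.002026/0.04085 = 0.04959 M.
Ka(CH3NH3+) = Kw/Kb = 1.0e-14 / 4.4 x 10^-4 = 2.27e-11.
[H^+] = sqrt(Ka x [CH3NH3+]) = sqrt(2.27e-11 x 0.04959) = 1.06e-6 M.
pH = -log(1.06e-6) = 5.97.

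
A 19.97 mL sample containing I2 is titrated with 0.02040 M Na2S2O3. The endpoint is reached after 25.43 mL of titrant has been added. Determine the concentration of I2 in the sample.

n(Na2S2O3) = 0.02040 x 0.02543 = 0.0005188 mol.
From the balanced equation, 2 mol Na2S2O3 reacts with 1 mol I2, so n(I2) = 0.0005188 x 1/2 = 0.0002594 mol.
[I2] = 0.0002594 / 0.01997 L = 0.0130 M.

0.0130 M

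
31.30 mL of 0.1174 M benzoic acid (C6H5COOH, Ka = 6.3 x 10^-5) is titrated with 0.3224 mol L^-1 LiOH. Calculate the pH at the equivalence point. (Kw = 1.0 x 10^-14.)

8.57

n(C6H5COOH) = 0.1174 x 0.03130 = 0.003675 mol; V(LiOH) at equivalence = 0.003675/0.3224 = 0.01140 L.
At equivalence all the acid is converted to C6H5COO-; total volume = 0.03130 + 0.01140 = 0.04270 L, so [C6H5COO-] = 0.003675/0.04270 = 0.08606 M.
Kb = Kw/Ka = 1.0e-14 / 6.3 x 10^-5 = 1.59e-10.
[OH^-] = sqrt(Kb x [C6H5COO-]) = sqrt(1.59e-10 x 0.08606) = 3.70e-6 M.
pOH = 5.43, so pH = 14.00 - 5.43 = 8.57.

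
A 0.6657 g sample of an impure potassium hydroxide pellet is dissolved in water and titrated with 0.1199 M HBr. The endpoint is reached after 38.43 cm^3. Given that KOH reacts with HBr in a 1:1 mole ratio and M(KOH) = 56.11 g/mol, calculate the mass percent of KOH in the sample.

n(HBr) = 0.1199 x 0.03843 = 0.004608 mol.
n(KOH) = 0.004608 / 1 = 0.004608 mol.
mass of KOH = 0.004608 x 56.11 = 0.2585 g.
% purity = 0.2585 / 0.6657 x 100 = 38.8%.

38.8%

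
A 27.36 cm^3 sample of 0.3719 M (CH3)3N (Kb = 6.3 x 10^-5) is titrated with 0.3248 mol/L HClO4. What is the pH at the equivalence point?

n((CH3)3N) = 0.3719 x 0.02736 = 0.01018 mol; V(HClO4) at equivalence = 0.01018/0.3248 = 0.03133 L.
At equivalence the base is fully converted to (CH3)3NH+; total volume = 0.05869 L, so [(CH3)3NH+] = 0.01018/0.05869 = 0.1734 M.
Ka((CH3)3NH+) = Kw/Kb = 1.0e-14 / 6.3 x 10^-5 = 1.59e-10.
[H^+] = sqrt(Ka x [(CH3)3NH+]) = sqrt(1.59e-10 x 0.1734) = 5.25e-6 M.
pH = -log(5.25e-6) = 5.28.

5.28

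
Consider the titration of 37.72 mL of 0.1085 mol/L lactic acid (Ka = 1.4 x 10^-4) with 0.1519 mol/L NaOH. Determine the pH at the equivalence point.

n(HC3H5O3) = 0.1085 x 0.03772 = 0.004093 mol; V(NaOH) at equivalence = 0.004093/0.1519 = 0.02694 L.
At equivalence all the acid is converted to C3H5O3-; total volume = 0.03772 + 0.02694 = 0.06466 L, so [C3H5O3-] = 0.004093/0.06466 = 0.06329 M.
Kb = Kw/Ka = 1.0e-14 / 1.4 x 10^-4 = 7.14e-11.
[OH^-] = sqrt(Kb x [C3H5O3-]) = sqrt(7.14e-11 x 0.06329) = 2.13e-6 M.
pOH = 5.67, so pH = 14.00 - 5.67 = 8.33.

8.33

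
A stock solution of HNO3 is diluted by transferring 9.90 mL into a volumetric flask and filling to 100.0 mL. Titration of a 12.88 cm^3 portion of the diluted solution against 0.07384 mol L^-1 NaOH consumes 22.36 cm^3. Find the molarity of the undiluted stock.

n(NaOH) = 0.07384 x 0.02236 = 0.001651 mol.
n(HNO3) in the aliquot = 0.001651 mol.
[diluted HNO3] = 0.001651 / 0.01288 = 0.1282 M.
Dilution factor = 100.0/9.900 = 10.10, so [stock] = 0.1282 x 10.10 = 1.29 M.

1.29 M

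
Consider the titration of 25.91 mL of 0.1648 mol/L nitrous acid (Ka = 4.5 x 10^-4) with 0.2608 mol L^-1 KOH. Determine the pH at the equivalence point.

n(HNO2) = 0.1648 x 0.02591 = 0.004270 mol; V(KOH) at equivalence = 0.004270/0.2608 = 0.01637 L.
At equivalence all the acid is converted to NO2-; total volume = 0.02591 + 0.01637 = 0.04228 L, so [NO2-] = 0.004270/0.04228 = 0.1010 M.
Kb = Kw/Ka = 1.0e-14 / 4.5 x 10^-4 = 2.22e-11.
[OH^-] = sqrt(Kb x [NO2-]) = sqrt(2.22e-11 x 0.1010) = 1.50e-6 M.
pOH = 5.82, so pH = 14.00 - 5.82 = 8.18.

8.18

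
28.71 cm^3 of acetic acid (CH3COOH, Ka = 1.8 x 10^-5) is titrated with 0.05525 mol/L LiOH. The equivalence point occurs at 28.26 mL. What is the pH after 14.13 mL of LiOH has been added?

14.13 mL is exactly half the equivalence volume (28.26/2), i.e. the half-equivalence point.
There, n(HA) = n(A^-), so pH = pKa = -log(1.8 x 10^-5) = 4.74.

4.74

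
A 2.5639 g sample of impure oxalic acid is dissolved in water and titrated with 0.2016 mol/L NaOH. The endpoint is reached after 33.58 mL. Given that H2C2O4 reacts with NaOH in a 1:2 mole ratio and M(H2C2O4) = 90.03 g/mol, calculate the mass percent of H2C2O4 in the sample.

11.9%

n(NaOH) = 0.2016 x 0.03358 = 0.006770 mol.
n(H2C2O4) = 0.006770 / 2 = 0.003385 mol.
mass of H2C2O4 = 0.003385 x 90.03 = 0.3047 g.
% purity = 0.3047 / 2.5639 x 100 = 11.9%.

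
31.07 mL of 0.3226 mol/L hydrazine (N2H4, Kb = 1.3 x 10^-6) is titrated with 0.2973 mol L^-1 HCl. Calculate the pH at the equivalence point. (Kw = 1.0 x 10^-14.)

n(N2H4) = 0.3226 x 0.03107 = 0.01002 mol; V(HCl) at equivalence = 0.01002/0.2973 = 0.03371 L.
At equivalence the base is fully converted to N2H5+; total volume = 0.06478 L, so [N2H5+] = 0.01002/0.06478 = 0.1547 M.
Ka(N2H5+) = Kw/Kb = 1.0e-14 / 1.3 x 10^-6 = 7.69e-9.
[H^+] = sqrt(Ka x [N2H5+]) = sqrt(7.69e-9 x 0.1547) = 3.45e-5 M.
pH = -log(3.45e-5) = 4.46.

4.46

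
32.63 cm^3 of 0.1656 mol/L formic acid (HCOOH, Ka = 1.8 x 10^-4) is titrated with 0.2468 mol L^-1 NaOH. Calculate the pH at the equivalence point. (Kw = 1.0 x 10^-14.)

8.37

n(HCOOH) = 0.1656 x 0.03263 = 0.005404 mol; V(NaOH) at equivalence = 0.005404/0.2468 = 0.02189 L.
At equivalence all the acid is converted to HCOO-; total volume = 0.03263 + 0.02189 = 0.05452 L, so [HCOO-] = 0.005404/0.05452 = 0.09910 M.
Kb = Kw/Ka = 1.0e-14 / 1.8 x 10^-4 = 5.56e-11.
[OH^-] = sqrt(Kb x [HCOO-]) = sqrt(5.56e-11 x 0.09910) = 2.35e-6 M.
pOH = 5.63, so pH = 14.00 - 5.63 = 8.37.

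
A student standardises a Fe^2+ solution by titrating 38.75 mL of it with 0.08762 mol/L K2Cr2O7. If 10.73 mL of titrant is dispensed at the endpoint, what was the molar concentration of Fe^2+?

n(K2Cr2O7) = 0.08762 x 0.01073 = 0.0009402 mol.
From the balanced equation, 1 mol K2Cr2O7 reacts with 6 mol Fe^2+, so n(Fe^2+) = 0.0009402 x 6/1 = 0.005641 mol.
[Fe^2+] = 0.005641 / 0.03875 L = 0.146 M.

0.146 M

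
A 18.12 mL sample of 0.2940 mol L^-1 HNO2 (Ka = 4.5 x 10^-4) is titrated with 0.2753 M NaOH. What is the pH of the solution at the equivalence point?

8.25

n(HNO2) = 0.2940 x 0.01812 = 0.005327 mol; V(NaOH) at equivalence = 0.005327/0.2753 = 0.01935 L.
At equivalence all the acid is converted to NO2-; total volume = 0.01812 + 0.01935 = 0.03747 L, so [NO2-] = 0.005327/0.03747 = 0.1422 M.
Kb = Kw/Ka = 1.0e-14 / 4.5 x 10^-4 = 2.22e-11.
[OH^-] = sqrt(Kb x [NO2-]) = sqrt(2.22e-11 x 0.1422) = 1.78e-6 M.
pOH = 5.75, so pH = 14.00 - 5.75 = 8.25.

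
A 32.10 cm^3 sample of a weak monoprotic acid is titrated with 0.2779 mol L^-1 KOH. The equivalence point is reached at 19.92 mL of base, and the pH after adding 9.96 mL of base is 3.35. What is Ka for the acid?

4.5 x 10^-4

9.96 mL is half of the equivalence volume, so this is the half-equivalence point where [HA] = [A^-].
At half-equivalence pH = pKa, so pKa = 3.35.
Ka = 10^(-3.35) = 4.5 x 10^-4.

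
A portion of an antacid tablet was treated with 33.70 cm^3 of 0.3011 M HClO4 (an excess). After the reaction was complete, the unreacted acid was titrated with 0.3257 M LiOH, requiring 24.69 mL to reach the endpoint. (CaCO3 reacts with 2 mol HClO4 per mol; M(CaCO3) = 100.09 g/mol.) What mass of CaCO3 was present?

Total n(HClO4) added = 0.3011 x 0.03370 = 0.01015 mol.
n(LiOH) used = 0.3257 x 0.02469 = 0.008042 mol, which equals the excess n(HClO4).
So n(HClO4) consumed by the sample = 0.01015 - 0.008042 = 0.002106 mol.
n(CaCO3) = 0.002106 / 2 = 0.001053 mol.
mass = 0.001053 mol x 100.09 g/mol = 0.105 g.

0.105 g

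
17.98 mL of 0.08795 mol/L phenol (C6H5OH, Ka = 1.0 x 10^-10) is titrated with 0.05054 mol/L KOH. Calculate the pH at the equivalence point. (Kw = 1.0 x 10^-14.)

n(C6H5OH) = 0.08795 x 0.01798 = 0.001581 mol; V(KOH) at equivalence = 0.001581/0.05054 = 0.03129 L.
At equivalence all the acid is converted to C6H5O-; total volume = 0.01798 + 0.03129 = 0.04927 L, so [C6H5O-] = 0.001581/0.04927 = 0.03210 M.
Kb = Kw/Ka = 1.0e-14 / 1.0 x 10^-10 = 0.000100.
[OH^-] = sqrt(Kb x [C6H5O-]) = sqrt(0.000100 x 0.03210) = 0.00179 M.
pOH = 2.75, so pH = 14.00 - 2.75 = 11.25.

11.25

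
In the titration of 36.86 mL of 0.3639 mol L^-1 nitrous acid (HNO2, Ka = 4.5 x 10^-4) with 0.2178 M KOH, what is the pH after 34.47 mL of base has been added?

3.45

Initial n(HNO2) = 0.3639 x 0.03686 = 0.01341 mol.
n(KOH) added = 0.2178 x 0.03447 = 0.007508 mol, converting that many moles of HNO2 to NO2-.
Remaining n(HNO2) = 0.005906 mol; n(NO2-) = 0.007508 mol.
By Henderson-Hasselbalch, pH = pKa + log([A^-]/[HA]) = 3.35 + log(0.007508/0.005906) = 3.35 + (+0.10) = 3.45.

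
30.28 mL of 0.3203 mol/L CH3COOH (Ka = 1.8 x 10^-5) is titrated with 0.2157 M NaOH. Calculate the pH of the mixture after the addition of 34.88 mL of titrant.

Initial n(CH3COOH) = 0.3203 x 0.03028 = 0.009699 mol.
n(NaOH) added = 0.2157 x 0.03488 = 0.007524 mol, converting that many moles of CH3COOH to CH3COO-.
Remaining n(CH3COOH) = 0.002175 mol; n(CH3COO-) = 0.007524 mol.
By Henderson-Hasselbalch, pH = pKa + log([A^-]/[HA]) = 4.74 + log(0.007524/0.002175) = 4.74 + (+0.54) = 5.28.

5.28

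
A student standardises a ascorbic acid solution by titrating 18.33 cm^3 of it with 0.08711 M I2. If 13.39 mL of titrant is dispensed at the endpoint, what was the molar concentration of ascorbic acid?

n(I2) = 0.08711 x 0.01339 = 0.001166 mol.
From the balanced equation, 1 mol I2 reacts with 1 mol ascorbic acid, so n(ascorbic acid) = 0.001166 x 1/1 = 0.001166 mol.
[ascorbic acid] = 0.001166 / 0.01833 L = 0.0636 M.

0.0636 M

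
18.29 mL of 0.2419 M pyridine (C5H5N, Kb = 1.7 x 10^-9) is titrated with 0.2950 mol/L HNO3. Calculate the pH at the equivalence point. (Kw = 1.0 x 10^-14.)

3.05

n(C5H5N) = 0.2419 x 0.01829 = 0.004424 mol; V(HNO3) at equivalence = 0.004424/0.2950 = 0.01500 L.
At equivalence the base is fully converted to C5H5NH+; total volume = 0.03329 L, so [C5H5NH+] = 0.004424/0.03329 = 0.1329 M.
Ka(C5H5NH+) = Kw/Kb = 1.0e-14 / 1.7 x 10^-9 = 5.88e-6.
[H^+] = sqrt(Ka x [C5H5NH+]) = sqrt(5.88e-6 x 0.1329) = 0.000884 M.
pH = -log(0.000884) = 3.05.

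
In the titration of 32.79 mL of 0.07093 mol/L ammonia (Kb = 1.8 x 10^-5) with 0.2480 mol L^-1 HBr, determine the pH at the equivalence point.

5.26

n(NH3) = 0.07093 x 0.03279 = 0.002326 mol; V(HBr) at equivalence = 0.002326/0.2480 = 0.009378 L.
At equivalence the base is fully converted to NH4+; total volume = 0.04217 L, so [NH4+] = 0.002326/0.04217 = 0.05516 M.
Ka(NH4+) = Kw/Kb = 1.0e-14 / 1.8 x 10^-5 = 5.56e-10.
[H^+] = sqrt(Ka x [NH4+]) = sqrt(5.56e-10 x 0.05516) = 5.54e-6 M.
pH = -log(5.54e-6) = 5.26.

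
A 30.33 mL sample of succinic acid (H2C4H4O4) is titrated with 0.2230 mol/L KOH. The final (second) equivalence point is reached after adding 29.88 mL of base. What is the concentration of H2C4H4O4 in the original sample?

n(KOH) = 0.2230 x 0.02988 = 0.006663 mol.
At the final (second) equivalence point, 2 mol OH^- react per mol H2C4H4O4, so n(H2C4H4O4) = 0.006663 / 2 = 0.003332 mol.
[H2C4H4O4] = 0.003332 / 0.03033 L = 0.110 M.

0.110 M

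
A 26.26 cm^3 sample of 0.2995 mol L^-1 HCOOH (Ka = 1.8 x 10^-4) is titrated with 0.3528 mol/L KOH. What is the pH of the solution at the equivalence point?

n(HCOOH) = 0.2995 x 0.02626 = 0.007865 mol; V(KOH) at equivalence = 0.007865/0.3528 = 0.02229 L.
At equivalence all the acid is converted to HCOO-; total volume = 0.02626 + 0.02229 = 0.04855 L, so [HCOO-] = 0.007865/0.04855 = 0.1620 M.
Kb = Kw/Ka = 1.0e-14 / 1.8 x 10^-4 = 5.56e-11.
[OH^-] = sqrt(Kb x [HCOO-]) = sqrt(5.56e-11 x 0.1620) = 3.00e-6 M.
pOH = 5.52, so pH = 14.00 - 5.52 = 8.48.

8.48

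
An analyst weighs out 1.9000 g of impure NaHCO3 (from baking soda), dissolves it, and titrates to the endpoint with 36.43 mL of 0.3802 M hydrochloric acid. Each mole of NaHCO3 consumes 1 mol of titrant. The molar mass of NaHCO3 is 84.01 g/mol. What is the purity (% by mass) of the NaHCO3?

n(HCl) = 0.3802 x 0.03643 = 0.01385 mol.
n(NaHCO3) = 0.01385 / 1 = 0.01385 mol.
mass of NaHCO3 = 0.01385 x 84.01 = 1.164 g.
% purity = 1.164 / 1.9000 x 100 = 61.2%.

61.2%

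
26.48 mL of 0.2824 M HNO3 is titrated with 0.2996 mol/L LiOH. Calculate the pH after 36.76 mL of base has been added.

12.75

n(acid) = 0.2824 x 0.02648 = 0.007478 mol; n(LiOH) added = 0.2996 x 0.03676 = 0.01101 mol.
Base is in excess by 0.01101 - 0.007478 = 0.003535 mol in a total volume of 0.06324 L.
[OH^-] = 0.003535/0.06324 = 0.05590 M, so pOH = 1.25 and pH = 14.00 - 1.25 = 12.75.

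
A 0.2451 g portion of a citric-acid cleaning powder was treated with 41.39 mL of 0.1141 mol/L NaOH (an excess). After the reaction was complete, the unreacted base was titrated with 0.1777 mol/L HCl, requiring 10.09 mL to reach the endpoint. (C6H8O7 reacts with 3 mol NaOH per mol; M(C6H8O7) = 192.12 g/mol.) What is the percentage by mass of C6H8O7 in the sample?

Total n(NaOH) added = 0.1141 x 0.04139 = 0.004723 mol.
n(HCl) used = 0.1777 x 0.01009 = 0.001793 mol, which equals the excess n(NaOH).
So n(NaOH) consumed by the sample = 0.004723 - 0.001793 = 0.002930 mol.
n(C6H8O7) = 0.002930 / 3 = 0.0009765 mol.
mass C6H8O7 = 0.0009765 x 192.12 = 0.1876 g, so %C6H8O7 = 0.1876/0.2451 x 100 = 76.5%.

76.5%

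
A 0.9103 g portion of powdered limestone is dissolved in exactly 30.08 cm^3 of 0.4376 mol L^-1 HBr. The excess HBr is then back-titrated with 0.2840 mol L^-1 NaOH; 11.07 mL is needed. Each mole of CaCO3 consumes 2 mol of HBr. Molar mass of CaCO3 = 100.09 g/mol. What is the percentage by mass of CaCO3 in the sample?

Total n(HBr) added = 0.4376 x 0.03008 = 0.01316 mol.
n(NaOH) used = 0.2840 x 0.01107 = 0.003144 mol, which equals the excess n(HBr).
So n(HBr) consumed by the sample = 0.01316 - 0.003144 = 0.01002 mol.
n(CaCO3) = 0.01002 / 2 = 0.005010 mol.
mass CaCO3 = 0.005010 x 100.09 = 0.5014 g, so %CaCO3 = 0.5014/0.9103 x 100 = 55.1%.

55.1%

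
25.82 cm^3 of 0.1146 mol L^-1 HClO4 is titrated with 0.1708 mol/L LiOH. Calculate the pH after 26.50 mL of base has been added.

n(acid) = 0.1146 x 0.02582 = 0.002959 mol; n(LiOH) added = 0.1708 x 0.02650 = 0.004526 mol.
Base is in excess by 0.004526 - 0.002959 = 0.001567 mol in a total volume of 0.05232 L.
[OH^-] = 0.001567/0.05232 = 0.02995 M, so pOH = 1.52 and pH = 14.00 - 1.52 = 12.48.

12.48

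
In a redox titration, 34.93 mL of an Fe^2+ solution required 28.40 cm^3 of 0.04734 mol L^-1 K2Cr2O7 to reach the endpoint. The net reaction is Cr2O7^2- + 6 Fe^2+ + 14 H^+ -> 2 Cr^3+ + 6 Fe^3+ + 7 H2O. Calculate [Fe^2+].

n(K2Cr2O7) = 0.04734 x 0.02840 = 0.001344 mol.
From the balanced equation, 1 mol K2Cr2O7 reacts with 6 mol Fe^2+, so n(Fe^2+) = 0.001344 x 6/1 = 0.008067 mol.
[Fe^2+] = 0.008067 / 0.03493 L = 0.231 M.

0.231 M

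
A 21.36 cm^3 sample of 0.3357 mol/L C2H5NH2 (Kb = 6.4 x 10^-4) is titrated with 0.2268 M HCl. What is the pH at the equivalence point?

5.84

n(C2H5NH2) = 0.3357 x 0.02136 = 0.007171 mol; V(HCl) at equivalence = 0.007171/0.2268 = 0.03162 L.
At equivalence the base is fully converted to C2H5NH3+; total volume = 0.05298 L, so [C2H5NH3+] = 0.007171/0.05298 = 0.1354 M.
Ka(C2H5NH3+) = Kw/Kb = 1.0e-14 / 6.4 x 10^-4 = 1.56e-11.
[H^+] = sqrt(Ka x [C2H5NH3+]) = sqrt(1.56e-11 x 0.1354) = 1.45e-6 M.
pH = -log(1.45e-6) = 5.84.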